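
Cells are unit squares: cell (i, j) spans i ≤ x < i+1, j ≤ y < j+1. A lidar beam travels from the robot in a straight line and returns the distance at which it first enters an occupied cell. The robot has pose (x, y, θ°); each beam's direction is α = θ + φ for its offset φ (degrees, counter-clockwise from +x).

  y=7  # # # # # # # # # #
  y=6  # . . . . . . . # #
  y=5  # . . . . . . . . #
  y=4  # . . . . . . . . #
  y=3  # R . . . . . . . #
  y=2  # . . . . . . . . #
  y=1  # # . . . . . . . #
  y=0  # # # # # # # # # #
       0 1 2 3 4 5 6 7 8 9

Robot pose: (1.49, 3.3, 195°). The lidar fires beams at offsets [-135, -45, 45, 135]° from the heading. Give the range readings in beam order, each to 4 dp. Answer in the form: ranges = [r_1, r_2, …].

beam 1: φ=-135°, α=60°
  cosα=0.5000 sinα=0.8660 | (1,3) | tMaxX 1.0200 tMaxY 0.8083 | tΔX 2.0000 tΔY 1.1547
    t=0.8083 [y] (1,4)
    t=1.0200 [x] (2,4)
    t=1.9630 [y] (2,5)
    t=3.0200 [x] (3,5)
    t=3.1177 [y] (3,6)
    t=4.2724 [y] (3,7) — stop
  → r_1 = 4.2724
beam 2: φ=-45°, α=150°
  cosα=-0.8660 sinα=0.5000 | (1,3) | tMaxX 0.5658 tMaxY 1.4000 | tΔX 1.1547 tΔY 2.0000
    t=0.5658 [x] (0,3) — stop
  → r_2 = 0.5658
beam 3: φ=45°, α=240°
  cosα=-0.5000 sinα=-0.8660 | (1,3) | tMaxX 0.9800 tMaxY 0.3464 | tΔX 2.0000 tΔY 1.1547
    t=0.3464 [y] (1,2)
    t=0.9800 [x] (0,2) — stop
  → r_3 = 0.9800
beam 4: φ=135°, α=330°
  cosα=0.8660 sinα=-0.5000 | (1,3) | tMaxX 0.5889 tMaxY 0.6000 | tΔX 1.1547 tΔY 2.0000
    t=0.5889 [x] (2,3)
    t=0.6000 [y] (2,2)
    t=1.7436 [x] (3,2)
    t=2.6000 [y] (3,1)
    t=2.8983 [x] (4,1)
    t=4.0530 [x] (5,1)
    t=4.6000 [y] (5,0) — stop
  → r_4 = 4.6000

ranges = [4.2724, 0.5658, 0.9800, 4.6000]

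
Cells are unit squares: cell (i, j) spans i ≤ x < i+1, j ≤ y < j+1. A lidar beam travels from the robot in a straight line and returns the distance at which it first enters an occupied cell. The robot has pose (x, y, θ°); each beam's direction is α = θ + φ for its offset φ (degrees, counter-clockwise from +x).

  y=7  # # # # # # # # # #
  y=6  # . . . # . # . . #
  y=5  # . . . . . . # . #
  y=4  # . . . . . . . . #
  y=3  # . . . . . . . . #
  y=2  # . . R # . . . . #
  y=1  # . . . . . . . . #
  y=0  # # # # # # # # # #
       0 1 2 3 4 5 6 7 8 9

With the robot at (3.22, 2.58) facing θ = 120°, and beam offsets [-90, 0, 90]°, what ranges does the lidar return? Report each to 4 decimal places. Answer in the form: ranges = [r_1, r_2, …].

ranges = [4.8400, 4.4400, 2.5634]

beam 1: φ=-90°, α=30°
  cosα=0.8660 sinα=0.5000 | (3,2) | tMaxX 0.9007 tMaxY 0.8400 | tΔX 1.1547 tΔY 2.0000
    t=0.8400 [y] (3,3)
    t=0.9007 [x] (4,3)
    t=2.0554 [x] (5,3)
    t=2.8400 [y] (5,4)
    t=3.2101 [x] (6,4)
    t=4.3648 [x] (7,4)
    t=4.8400 [y] (7,5) — stop
  → r_1 = 4.8400
beam 2: φ=0°, α=120°
  cosα=-0.5000 sinα=0.8660 | (3,2) | tMaxX 0.4400 tMaxY 0.4850 | tΔX 2.0000 tΔY 1.1547
    t=0.4400 [x] (2,2)
    t=0.4850 [y] (2,3)
    t=1.6397 [y] (2,4)
    t=2.4400 [x] (1,4)
    t=2.7944 [y] (1,5)
    t=3.9491 [y] (1,6)
    t=4.4400 [x] (0,6) — stop
  → r_2 = 4.4400
beam 3: φ=90°, α=210°
  cosα=-0.8660 sinα=-0.5000 | (3,2) | tMaxX 0.2540 tMaxY 1.1600 | tΔX 1.1547 tΔY 2.0000
    t=0.2540 [x] (2,2)
    t=1.1600 [y] (2,1)
    t=1.4087 [x] (1,1)
    t=2.5634 [x] (0,1) — stop
  → r_3 = 2.5634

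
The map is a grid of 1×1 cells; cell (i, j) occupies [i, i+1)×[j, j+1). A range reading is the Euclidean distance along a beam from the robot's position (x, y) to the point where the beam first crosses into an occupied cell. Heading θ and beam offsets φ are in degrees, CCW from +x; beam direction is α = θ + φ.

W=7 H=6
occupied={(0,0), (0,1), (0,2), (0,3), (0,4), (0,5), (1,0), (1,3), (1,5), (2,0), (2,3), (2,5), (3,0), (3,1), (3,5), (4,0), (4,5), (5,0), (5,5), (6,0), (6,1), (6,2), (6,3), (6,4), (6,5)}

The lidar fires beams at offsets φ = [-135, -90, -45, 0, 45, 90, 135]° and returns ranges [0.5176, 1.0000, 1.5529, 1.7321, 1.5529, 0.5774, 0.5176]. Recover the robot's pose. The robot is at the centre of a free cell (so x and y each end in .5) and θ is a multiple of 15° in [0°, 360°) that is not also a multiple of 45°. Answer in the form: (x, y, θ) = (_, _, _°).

Candidates: 17 free-cell centres × 16 headings = 272 poses. Raycast each; keep the one whose scan matches to 4 dp.
  (2.5, 1.5, 345°): beam 1 = 1.0000 ≠ 0.5176 ✗
  (1.5, 2.5, 165°): beam 1 = 1.0000 ≠ 0.5176 ✗
  (1.5, 1.5, 150°): beam 1 = 1.5529 ≠ 0.5176 ✗
  (5.5, 3.5, 30°): beam 1 = 2.5882 ≠ 0.5176 ✗
  (1.5, 1.5, 165°): beam 1 = 5.1962 ≠ 0.5176 ✗
  …
  (1.5, 1.5, 60°): r_1=0.5176, r_2=1.0000, r_3=1.5529, r_4=1.7321, r_5=1.5529, r_6=0.5774, r_7=0.5176 — all match ✓
Unique over the lattice → pose = (1.5, 1.5, 60°).

(x, y, θ) = (1.5, 1.5, 60°)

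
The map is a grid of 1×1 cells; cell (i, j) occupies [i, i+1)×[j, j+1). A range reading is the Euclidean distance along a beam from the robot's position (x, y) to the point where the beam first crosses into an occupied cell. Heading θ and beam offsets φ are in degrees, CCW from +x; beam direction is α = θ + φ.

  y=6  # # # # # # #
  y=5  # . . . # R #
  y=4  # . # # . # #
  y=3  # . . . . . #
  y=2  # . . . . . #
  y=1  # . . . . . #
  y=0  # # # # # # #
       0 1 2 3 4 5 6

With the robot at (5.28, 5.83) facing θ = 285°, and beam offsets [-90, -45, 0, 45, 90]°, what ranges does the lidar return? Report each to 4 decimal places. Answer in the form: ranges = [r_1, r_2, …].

ranges = [0.2899, 0.5600, 0.8593, 0.8314, 0.6568]

beam 1: φ=-90°, α=195°
  direction (-0.9659, -0.2588); cell (5,5); t to first gridline: x 0.2899, y 3.2069 (then +1.0353 / +3.8637)
    (4,5) via x @ 0.2899  # hit
  → r_1 = 0.2899
beam 2: φ=-45°, α=240°
  direction (-0.5000, -0.8660); cell (5,5); t to first gridline: x 0.5600, y 0.9584 (then +2.0000 / +1.1547)
    (4,5) via x @ 0.5600  # hit
  → r_2 = 0.5600
beam 3: φ=0°, α=285°
  direction (0.2588, -0.9659); cell (5,5); t to first gridline: x 2.7819, y 0.8593 (then +3.8637 / +1.0353)
    (5,4) via y @ 0.8593  # hit
  → r_3 = 0.8593
beam 4: φ=45°, α=330°
  direction (0.8660, -0.5000); cell (5,5); t to first gridline: x 0.8314, y 1.6600 (then +1.1547 / +2.0000)
    (6,5) via x @ 0.8314  # hit
  → r_4 = 0.8314
beam 5: φ=90°, α=15°
  direction (0.9659, 0.2588); cell (5,5); t to first gridline: x 0.7454, y 0.6568 (then +1.0353 / +3.8637)
    (5,6) via y @ 0.6568  # hit
  → r_5 = 0.6568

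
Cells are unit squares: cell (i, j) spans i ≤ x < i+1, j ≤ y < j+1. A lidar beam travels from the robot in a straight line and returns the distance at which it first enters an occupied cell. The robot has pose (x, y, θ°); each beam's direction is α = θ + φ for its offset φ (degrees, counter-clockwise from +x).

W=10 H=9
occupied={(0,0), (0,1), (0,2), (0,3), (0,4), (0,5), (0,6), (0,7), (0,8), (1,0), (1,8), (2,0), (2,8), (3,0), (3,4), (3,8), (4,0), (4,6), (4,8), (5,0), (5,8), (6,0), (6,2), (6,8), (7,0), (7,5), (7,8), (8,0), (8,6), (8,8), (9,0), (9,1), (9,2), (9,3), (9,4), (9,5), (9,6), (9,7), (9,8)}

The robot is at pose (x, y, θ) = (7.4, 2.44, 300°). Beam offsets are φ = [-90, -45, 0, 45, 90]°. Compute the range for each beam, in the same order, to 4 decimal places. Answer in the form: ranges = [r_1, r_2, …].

beam 1: φ=-90°, α=210°
  direction (-0.8660, -0.5000); cell (7,2); t to first gridline: x 0.4619, y 0.8800 (then +1.1547 / +2.0000)
    (6,2) via x @ 0.4619  # hit
  → r_1 = 0.4619
beam 2: φ=-45°, α=255°
  direction (-0.2588, -0.9659); cell (7,2); t to first gridline: x 1.5455, y 0.4555 (then +3.8637 / +1.0353)
    (7,1) via y @ 0.4555
    (7,0) via y @ 1.4908  # hit
  → r_2 = 1.4908
beam 3: φ=0°, α=300°
  direction (0.5000, -0.8660); cell (7,2); t to first gridline: x 1.2000, y 0.5081 (then +2.0000 / +1.1547)
    (7,1) via y @ 0.5081
    (8,1) via x @ 1.2000
    (8,0) via y @ 1.6628  # hit
  → r_3 = 1.6628
beam 4: φ=45°, α=345°
  direction (0.9659, -0.2588); cell (7,2); t to first gridline: x 0.6212, y 1.7000 (then +1.0353 / +3.8637)
    (8,2) via x @ 0.6212
    (9,2) via x @ 1.6564  # hit
  → r_4 = 1.6564
beam 5: φ=90°, α=30°
  direction (0.8660, 0.5000); cell (7,2); t to first gridline: x 0.6928, y 1.1200 (then +1.1547 / +2.0000)
    (8,2) via x @ 0.6928
    (8,3) via y @ 1.1200
    (9,3) via x @ 1.8475  # hit
  → r_5 = 1.8475

ranges = [0.4619, 1.4908, 1.6628, 1.6564, 1.8475]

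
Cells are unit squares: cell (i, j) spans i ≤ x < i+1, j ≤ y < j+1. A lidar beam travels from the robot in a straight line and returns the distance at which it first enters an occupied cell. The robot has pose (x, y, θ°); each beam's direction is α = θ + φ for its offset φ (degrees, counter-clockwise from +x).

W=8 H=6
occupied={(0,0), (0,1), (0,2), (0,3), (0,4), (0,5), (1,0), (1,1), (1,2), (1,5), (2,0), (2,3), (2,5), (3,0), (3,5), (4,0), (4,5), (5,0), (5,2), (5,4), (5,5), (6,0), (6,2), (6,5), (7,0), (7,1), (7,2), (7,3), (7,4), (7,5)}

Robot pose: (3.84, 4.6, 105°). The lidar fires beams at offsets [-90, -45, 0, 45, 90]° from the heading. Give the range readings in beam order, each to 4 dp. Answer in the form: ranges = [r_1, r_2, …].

ranges = [1.2009, 0.4619, 0.4141, 0.8000, 2.9402]

beam 1: φ=-90°, α=15°
  cosα=0.9659 sinα=0.2588 | (3,4) | tMaxX 0.1656 tMaxY 1.5455 | tΔX 1.0353 tΔY 3.8637
    t=0.1656 [x] (4,4)
    t=1.2009 [x] (5,4) — stop
  → r_1 = 1.2009
beam 2: φ=-45°, α=60°
  cosα=0.5000 sinα=0.8660 | (3,4) | tMaxX 0.3200 tMaxY 0.4619 | tΔX 2.0000 tΔY 1.1547
    t=0.3200 [x] (4,4)
    t=0.4619 [y] (4,5) — stop
  → r_2 = 0.4619
beam 3: φ=0°, α=105°
  cosα=-0.2588 sinα=0.9659 | (3,4) | tMaxX 3.2455 tMaxY 0.4141 | tΔX 3.8637 tΔY 1.0353
    t=0.4141 [y] (3,5) — stop
  → r_3 = 0.4141
beam 4: φ=45°, α=150°
  cosα=-0.8660 sinα=0.5000 | (3,4) | tMaxX 0.9699 tMaxY 0.8000 | tΔX 1.1547 tΔY 2.0000
    t=0.8000 [y] (3,5) — stop
  → r_4 = 0.8000
beam 5: φ=90°, α=195°
  cosα=-0.9659 sinα=-0.2588 | (3,4) | tMaxX 0.8696 tMaxY 2.3182 | tΔX 1.0353 tΔY 3.8637
    t=0.8696 [x] (2,4)
    t=1.9049 [x] (1,4)
    t=2.3182 [y] (1,3)
    t=2.9402 [x] (0,3) — stop
  → r_5 = 2.9402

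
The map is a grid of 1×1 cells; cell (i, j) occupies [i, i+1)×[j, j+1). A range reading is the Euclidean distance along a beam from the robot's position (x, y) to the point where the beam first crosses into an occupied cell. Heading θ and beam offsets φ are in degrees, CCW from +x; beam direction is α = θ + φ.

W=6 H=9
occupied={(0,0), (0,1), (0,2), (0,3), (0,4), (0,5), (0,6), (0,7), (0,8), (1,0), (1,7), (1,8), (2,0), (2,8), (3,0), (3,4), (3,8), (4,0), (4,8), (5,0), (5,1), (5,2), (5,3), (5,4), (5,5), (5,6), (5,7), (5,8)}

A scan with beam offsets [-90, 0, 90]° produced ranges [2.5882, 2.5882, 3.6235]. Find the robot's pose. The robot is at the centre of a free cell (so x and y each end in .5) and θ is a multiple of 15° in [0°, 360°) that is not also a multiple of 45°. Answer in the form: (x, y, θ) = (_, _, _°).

The pose lattice has 26·16 = 416 candidates. Test each by forward raycasting.
  (4.5, 4.5, 105°): beam 1 = 0.5176 ≠ 2.5882 ✗
  (2.5, 1.5, 15°): beam 1 = 0.5176 ≠ 2.5882 ✗
  (3.5, 3.5, 210°): beam 1 = 0.5774 ≠ 2.5882 ✗
  (4.5, 3.5, 60°): beam 1 = 0.5774 ≠ 2.5882 ✗
  …
  (2.5, 3.5, 15°): r_1=2.5882, r_2=2.5882, r_3=3.6235 — all match ✓
Only this pose fits every beam.

(x, y, θ) = (2.5, 3.5, 15°)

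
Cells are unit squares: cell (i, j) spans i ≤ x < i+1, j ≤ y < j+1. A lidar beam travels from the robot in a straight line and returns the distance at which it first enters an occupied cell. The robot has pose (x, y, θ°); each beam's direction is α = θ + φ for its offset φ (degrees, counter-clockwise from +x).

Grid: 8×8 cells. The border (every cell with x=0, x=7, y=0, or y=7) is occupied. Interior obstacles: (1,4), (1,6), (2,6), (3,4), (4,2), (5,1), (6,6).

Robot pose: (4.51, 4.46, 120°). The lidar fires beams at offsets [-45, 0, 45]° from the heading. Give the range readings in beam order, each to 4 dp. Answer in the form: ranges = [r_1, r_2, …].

beam 1: φ=-45°, α=75°
  direction (0.2588, 0.9659); cell (4,4); t to first gridline: x 1.8932, y 0.5590 (then +3.8637 / +1.0353)
    (4,5) via y @ 0.5590
    (4,6) via y @ 1.5943
    (5,6) via x @ 1.8932
    (5,7) via y @ 2.6296  # hit
  → r_1 = 2.6296
beam 2: φ=0°, α=120°
  direction (-0.5000, 0.8660); cell (4,4); t to first gridline: x 1.0200, y 0.6235 (then +2.0000 / +1.1547)
    (4,5) via y @ 0.6235
    (3,5) via x @ 1.0200
    (3,6) via y @ 1.7782
    (3,7) via y @ 2.9329  # hit
  → r_2 = 2.9329
beam 3: φ=45°, α=165°
  direction (-0.9659, 0.2588); cell (4,4); t to first gridline: x 0.5280, y 2.0864 (then +1.0353 / +3.8637)
    (3,4) via x @ 0.5280  # hit
  → r_3 = 0.5280

ranges = [2.6296, 2.9329, 0.5280]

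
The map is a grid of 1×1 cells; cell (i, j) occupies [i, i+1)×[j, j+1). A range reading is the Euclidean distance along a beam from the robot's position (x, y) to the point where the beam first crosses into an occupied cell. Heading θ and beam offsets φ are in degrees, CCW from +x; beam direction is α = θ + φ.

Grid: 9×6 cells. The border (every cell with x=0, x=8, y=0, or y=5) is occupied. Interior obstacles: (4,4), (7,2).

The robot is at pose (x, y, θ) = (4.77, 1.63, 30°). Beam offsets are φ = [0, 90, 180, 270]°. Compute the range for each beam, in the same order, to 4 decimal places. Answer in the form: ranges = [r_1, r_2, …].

beam 1: φ=0°, α=30°
  dir = (cos 30°, sin 30°) = (0.8660, 0.5000); from cell (4,1)
  next x-line at t=0.2656, next y-line at t=0.7400; Δt_x=1.1547, Δt_y=2.0000
    x: enter (5,1) at t=0.2656
    y: enter (5,2) at t=0.7400
    x: enter (6,2) at t=1.4203
    x: enter (7,2) at t=2.5750 ← occupied
  → r_1 = 2.5750
beam 2: φ=90°, α=120°
  dir = (cos 120°, sin 120°) = (-0.5000, 0.8660); from cell (4,1)
  next x-line at t=1.5400, next y-line at t=0.4272; Δt_x=2.0000, Δt_y=1.1547
    y: enter (4,2) at t=0.4272
    x: enter (3,2) at t=1.5400
    y: enter (3,3) at t=1.5819
    y: enter (3,4) at t=2.7366
    x: enter (2,4) at t=3.5400
    y: enter (2,5) at t=3.8913 ← occupied
  → r_2 = 3.8913
beam 3: φ=180°, α=210°
  dir = (cos 210°, sin 210°) = (-0.8660, -0.5000); from cell (4,1)
  next x-line at t=0.8891, next y-line at t=1.2600; Δt_x=1.1547, Δt_y=2.0000
    x: enter (3,1) at t=0.8891
    y: enter (3,0) at t=1.2600 ← occupied
  → r_3 = 1.2600
beam 4: φ=270°, α=300°
  dir = (cos 300°, sin 300°) = (0.5000, -0.8660); from cell (4,1)
  next x-line at t=0.4600, next y-line at t=0.7275; Δt_x=2.0000, Δt_y=1.1547
    x: enter (5,1) at t=0.4600
    y: enter (5,0) at t=0.7275 ← occupied
  → r_4 = 0.7275

ranges = [2.5750, 3.8913, 1.2600, 0.7275]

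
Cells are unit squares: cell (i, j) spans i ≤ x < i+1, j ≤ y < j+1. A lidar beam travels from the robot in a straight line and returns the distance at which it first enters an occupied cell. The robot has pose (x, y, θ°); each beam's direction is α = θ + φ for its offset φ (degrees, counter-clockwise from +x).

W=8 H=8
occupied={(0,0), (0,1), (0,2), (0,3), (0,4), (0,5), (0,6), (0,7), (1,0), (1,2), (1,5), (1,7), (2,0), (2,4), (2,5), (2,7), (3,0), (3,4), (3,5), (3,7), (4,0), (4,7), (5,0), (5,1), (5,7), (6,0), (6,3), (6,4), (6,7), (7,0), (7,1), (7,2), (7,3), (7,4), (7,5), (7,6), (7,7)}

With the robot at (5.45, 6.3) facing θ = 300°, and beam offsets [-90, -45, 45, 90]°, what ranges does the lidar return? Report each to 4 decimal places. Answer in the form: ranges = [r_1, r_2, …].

beam 1: φ=-90°, α=210°
  dir = (cos 210°, sin 210°) = (-0.8660, -0.5000); from cell (5,6)
  next x-line at t=0.5196, next y-line at t=0.6000; Δt_x=1.1547, Δt_y=2.0000
    x: enter (4,6) at t=0.5196
    y: enter (4,5) at t=0.6000
    x: enter (3,5) at t=1.6743 ← occupied
  → r_1 = 1.6743
beam 2: φ=-45°, α=255°
  dir = (cos 255°, sin 255°) = (-0.2588, -0.9659); from cell (5,6)
  next x-line at t=1.7387, next y-line at t=0.3106; Δt_x=3.8637, Δt_y=1.0353
    y: enter (5,5) at t=0.3106
    y: enter (5,4) at t=1.3459
    x: enter (4,4) at t=1.7387
    y: enter (4,3) at t=2.3811
    y: enter (4,2) at t=3.4164
    y: enter (4,1) at t=4.4517
    y: enter (4,0) at t=5.4870 ← occupied
  → r_2 = 5.4870
beam 3: φ=45°, α=345°
  dir = (cos 345°, sin 345°) = (0.9659, -0.2588); from cell (5,6)
  next x-line at t=0.5694, next y-line at t=1.1591; Δt_x=1.0353, Δt_y=3.8637
    x: enter (6,6) at t=0.5694
    y: enter (6,5) at t=1.1591
    x: enter (7,5) at t=1.6047 ← occupied
  → r_3 = 1.6047
beam 4: φ=90°, α=30°
  dir = (cos 30°, sin 30°) = (0.8660, 0.5000); from cell (5,6)
  next x-line at t=0.6351, next y-line at t=1.4000; Δt_x=1.1547, Δt_y=2.0000
    x: enter (6,6) at t=0.6351
    y: enter (6,7) at t=1.4000 ← occupied
  → r_4 = 1.4000

ranges = [1.6743, 5.4870, 1.6047, 1.4000]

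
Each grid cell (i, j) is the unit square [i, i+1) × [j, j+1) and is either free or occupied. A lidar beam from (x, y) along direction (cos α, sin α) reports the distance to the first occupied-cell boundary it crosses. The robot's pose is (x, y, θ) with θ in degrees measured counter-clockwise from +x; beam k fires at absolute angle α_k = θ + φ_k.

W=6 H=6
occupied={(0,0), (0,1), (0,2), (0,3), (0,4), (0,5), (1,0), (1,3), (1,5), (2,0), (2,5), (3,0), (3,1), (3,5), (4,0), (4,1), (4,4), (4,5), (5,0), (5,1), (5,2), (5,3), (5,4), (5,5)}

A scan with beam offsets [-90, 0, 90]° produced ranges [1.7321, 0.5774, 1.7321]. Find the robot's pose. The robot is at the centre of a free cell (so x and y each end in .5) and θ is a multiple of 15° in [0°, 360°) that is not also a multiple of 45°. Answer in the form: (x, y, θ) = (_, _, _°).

(x, y, θ) = (2.5, 3.5, 210°)

Enumerate (i+0.5, j+0.5, θ) over the 12 free cells and 16 admissible headings. For each, cast all 3 beams and compare to the given ranges.
  (1.5, 2.5, 165°): beam 1 = 0.5176 ≠ 1.7321 ✗
  (2.5, 2.5, 255°): beam 1 = 1.5529 ≠ 1.7321 ✗
  (3.5, 2.5, 120°): beam 2 = 2.8868 ≠ 0.5774 ✗
  (3.5, 4.5, 300°): beam 2 = 2.8868 ≠ 0.5774 ✗
  (3.5, 3.5, 15°): beam 1 = 1.5529 ≠ 1.7321 ✗
  …
  (2.5, 3.5, 210°): r_1=1.7321, r_2=0.5774, r_3=1.7321 — all match ✓
Only this pose fits every beam.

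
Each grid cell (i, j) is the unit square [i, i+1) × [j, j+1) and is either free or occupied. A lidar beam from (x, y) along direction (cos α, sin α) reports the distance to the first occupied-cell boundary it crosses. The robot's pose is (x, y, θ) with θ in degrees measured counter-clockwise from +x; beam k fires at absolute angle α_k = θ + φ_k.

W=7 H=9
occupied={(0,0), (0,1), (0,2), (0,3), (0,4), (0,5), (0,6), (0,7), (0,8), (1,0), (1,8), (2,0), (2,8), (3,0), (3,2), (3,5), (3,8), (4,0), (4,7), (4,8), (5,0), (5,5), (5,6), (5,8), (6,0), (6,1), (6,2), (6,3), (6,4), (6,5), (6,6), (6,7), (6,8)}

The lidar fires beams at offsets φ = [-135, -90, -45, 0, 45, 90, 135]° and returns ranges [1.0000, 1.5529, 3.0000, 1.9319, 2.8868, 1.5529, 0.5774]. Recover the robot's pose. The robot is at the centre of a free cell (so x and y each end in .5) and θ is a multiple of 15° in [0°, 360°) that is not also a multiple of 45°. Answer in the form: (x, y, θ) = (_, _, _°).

Candidates: 30 free-cell centres × 16 headings = 480 poses. Raycast each; keep the one whose scan matches to 4 dp.
  (1.5, 1.5, 30°): beam 1 = 0.5176 ≠ 1.0000 ✗
  (3.5, 3.5, 195°): beam 1 = 3.0000 ≠ 1.0000 ✗
  (4.5, 2.5, 15°): beam 1 = 1.7321 ≠ 1.0000 ✗
  …
  (2.5, 7.5, 285°): r_1=1.0000, r_2=1.5529, r_3=3.0000, r_4=1.9319, r_5=2.8868, r_6=1.5529, r_7=0.5774 — all match ✓
Only this pose fits every beam.

(x, y, θ) = (2.5, 7.5, 285°)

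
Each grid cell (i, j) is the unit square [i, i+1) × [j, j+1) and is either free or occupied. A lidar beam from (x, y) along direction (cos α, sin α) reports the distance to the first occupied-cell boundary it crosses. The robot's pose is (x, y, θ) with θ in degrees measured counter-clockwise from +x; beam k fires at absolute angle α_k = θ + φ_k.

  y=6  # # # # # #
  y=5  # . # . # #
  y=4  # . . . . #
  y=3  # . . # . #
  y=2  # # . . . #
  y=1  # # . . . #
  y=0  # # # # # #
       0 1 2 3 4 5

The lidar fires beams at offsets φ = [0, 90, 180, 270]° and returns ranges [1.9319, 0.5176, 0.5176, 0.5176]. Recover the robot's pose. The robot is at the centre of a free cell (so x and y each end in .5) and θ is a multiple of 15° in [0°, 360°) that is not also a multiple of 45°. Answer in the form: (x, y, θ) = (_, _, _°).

(x, y, θ) = (1.5, 5.5, 255°)

Candidates: 15 free-cell centres × 16 headings = 240 poses. Raycast each; keep the one whose scan matches to 4 dp.
  (2.5, 2.5, 345°): beam 1 = 2.5882 ≠ 1.9319 ✗
  (1.5, 3.5, 60°): beam 1 = 1.7321 ≠ 1.9319 ✗
  (2.5, 2.5, 30°): beam 1 = 1.0000 ≠ 1.9319 ✗
  (2.5, 2.5, 150°): beam 1 = 0.5774 ≠ 1.9319 ✗
  …
  (1.5, 5.5, 255°): r_1=1.9319, r_2=0.5176, r_3=0.5176, r_4=0.5176 — all match ✓
No second candidate reproduces the full scan.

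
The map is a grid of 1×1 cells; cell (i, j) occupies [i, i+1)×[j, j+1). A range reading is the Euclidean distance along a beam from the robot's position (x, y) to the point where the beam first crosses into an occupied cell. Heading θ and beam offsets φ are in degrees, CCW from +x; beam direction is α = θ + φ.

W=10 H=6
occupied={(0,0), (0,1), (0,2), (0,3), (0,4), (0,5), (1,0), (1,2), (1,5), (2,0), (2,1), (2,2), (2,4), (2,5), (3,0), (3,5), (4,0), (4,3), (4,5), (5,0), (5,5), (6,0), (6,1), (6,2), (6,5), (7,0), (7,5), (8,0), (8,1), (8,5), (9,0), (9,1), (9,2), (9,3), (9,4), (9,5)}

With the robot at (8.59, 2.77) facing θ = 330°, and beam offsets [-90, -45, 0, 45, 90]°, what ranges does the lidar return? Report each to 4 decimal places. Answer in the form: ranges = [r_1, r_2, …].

beam 1: φ=-90°, α=240°
  dir = (cos 240°, sin 240°) = (-0.5000, -0.8660); from cell (8,2)
  next x-line at t=1.1800, next y-line at t=0.8891; Δt_x=2.0000, Δt_y=1.1547
    y: enter (8,1) at t=0.8891 ← occupied
  → r_1 = 0.8891
beam 2: φ=-45°, α=285°
  dir = (cos 285°, sin 285°) = (0.2588, -0.9659); from cell (8,2)
  next x-line at t=1.5841, next y-line at t=0.7972; Δt_x=3.8637, Δt_y=1.0353
    y: enter (8,1) at t=0.7972 ← occupied
  → r_2 = 0.7972
beam 3: φ=0°, α=330°
  dir = (cos 330°, sin 330°) = (0.8660, -0.5000); from cell (8,2)
  next x-line at t=0.4734, next y-line at t=1.5400; Δt_x=1.1547, Δt_y=2.0000
    x: enter (9,2) at t=0.4734 ← occupied
  → r_3 = 0.4734
beam 4: φ=45°, α=15°
  dir = (cos 15°, sin 15°) = (0.9659, 0.2588); from cell (8,2)
  next x-line at t=0.4245, next y-line at t=0.8887; Δt_x=1.0353, Δt_y=3.8637
    x: enter (9,2) at t=0.4245 ← occupied
  → r_4 = 0.4245
beam 5: φ=90°, α=60°
  dir = (cos 60°, sin 60°) = (0.5000, 0.8660); from cell (8,2)
  next x-line at t=0.8200, next y-line at t=0.2656; Δt_x=2.0000, Δt_y=1.1547
    y: enter (8,3) at t=0.2656
    x: enter (9,3) at t=0.8200 ← occupied
  → r_5 = 0.8200

ranges = [0.8891, 0.7972, 0.4734, 0.4245, 0.8200]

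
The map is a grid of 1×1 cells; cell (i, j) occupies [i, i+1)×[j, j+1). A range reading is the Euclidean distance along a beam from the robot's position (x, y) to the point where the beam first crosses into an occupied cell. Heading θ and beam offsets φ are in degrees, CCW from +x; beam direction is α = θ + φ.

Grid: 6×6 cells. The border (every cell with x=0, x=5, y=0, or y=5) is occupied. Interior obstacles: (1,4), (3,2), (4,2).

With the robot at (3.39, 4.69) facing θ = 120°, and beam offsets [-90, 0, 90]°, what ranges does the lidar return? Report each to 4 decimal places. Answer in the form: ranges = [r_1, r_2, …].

ranges = [0.6200, 0.3580, 2.7597]

beam 1: φ=-90°, α=30°
  cosα=0.8660 sinα=0.5000 | (3,4) | tMaxX 0.7044 tMaxY 0.6200 | tΔX 1.1547 tΔY 2.0000
    t=0.6200 [y] (3,5) — stop
  → r_1 = 0.6200
beam 2: φ=0°, α=120°
  cosα=-0.5000 sinα=0.8660 | (3,4) | tMaxX 0.7800 tMaxY 0.3580 | tΔX 2.0000 tΔY 1.1547
    t=0.3580 [y] (3,5) — stop
  → r_2 = 0.3580
beam 3: φ=90°, α=210°
  cosα=-0.8660 sinα=-0.5000 | (3,4) | tMaxX 0.4503 tMaxY 1.3800 | tΔX 1.1547 tΔY 2.0000
    t=0.4503 [x] (2,4)
    t=1.3800 [y] (2,3)
    t=1.6050 [x] (1,3)
    t=2.7597 [x] (0,3) — stop
  → r_3 = 2.7597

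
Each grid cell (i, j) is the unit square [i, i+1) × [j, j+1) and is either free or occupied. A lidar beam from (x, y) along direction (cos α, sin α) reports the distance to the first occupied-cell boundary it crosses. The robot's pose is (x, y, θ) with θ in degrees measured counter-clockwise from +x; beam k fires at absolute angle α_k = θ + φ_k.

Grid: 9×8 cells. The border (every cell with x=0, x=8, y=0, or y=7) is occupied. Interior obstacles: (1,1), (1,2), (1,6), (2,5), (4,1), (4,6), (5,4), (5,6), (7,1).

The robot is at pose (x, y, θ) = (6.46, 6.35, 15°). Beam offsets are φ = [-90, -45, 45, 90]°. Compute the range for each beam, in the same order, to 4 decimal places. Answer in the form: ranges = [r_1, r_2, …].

ranges = [4.5035, 1.7782, 0.7506, 0.6729]

beam 1: φ=-90°, α=285°
  d=(0.2588,-0.9659)  start (6,6)  tX=2.0864 tY=0.3623  stride 1/|dx|=3.8637 1/|dy|=1.0353
    cross y-line → (6,5), t=0.3623
    cross y-line → (6,4), t=1.3976
    cross x-line → (7,4), t=2.0864
    cross y-line → (7,3), t=2.4329
    cross y-line → (7,2), t=3.4682
    cross y-line → (7,1), t=4.5035 (wall)
  → r_1 = 4.5035
beam 2: φ=-45°, α=330°
  d=(0.8660,-0.5000)  start (6,6)  tX=0.6235 tY=0.7000  stride 1/|dx|=1.1547 1/|dy|=2.0000
    cross x-line → (7,6), t=0.6235
    cross y-line → (7,5), t=0.7000
    cross x-line → (8,5), t=1.7782 (wall)
  → r_2 = 1.7782
beam 3: φ=45°, α=60°
  d=(0.5000,0.8660)  start (6,6)  tX=1.0800 tY=0.7506  stride 1/|dx|=2.0000 1/|dy|=1.1547
    cross y-line → (6,7), t=0.7506 (wall)
  → r_3 = 0.7506
beam 4: φ=90°, α=105°
  d=(-0.2588,0.9659)  start (6,6)  tX=1.7773 tY=0.6729  stride 1/|dx|=3.8637 1/|dy|=1.0353
    cross y-line → (6,7), t=0.6729 (wall)
  → r_4 = 0.6729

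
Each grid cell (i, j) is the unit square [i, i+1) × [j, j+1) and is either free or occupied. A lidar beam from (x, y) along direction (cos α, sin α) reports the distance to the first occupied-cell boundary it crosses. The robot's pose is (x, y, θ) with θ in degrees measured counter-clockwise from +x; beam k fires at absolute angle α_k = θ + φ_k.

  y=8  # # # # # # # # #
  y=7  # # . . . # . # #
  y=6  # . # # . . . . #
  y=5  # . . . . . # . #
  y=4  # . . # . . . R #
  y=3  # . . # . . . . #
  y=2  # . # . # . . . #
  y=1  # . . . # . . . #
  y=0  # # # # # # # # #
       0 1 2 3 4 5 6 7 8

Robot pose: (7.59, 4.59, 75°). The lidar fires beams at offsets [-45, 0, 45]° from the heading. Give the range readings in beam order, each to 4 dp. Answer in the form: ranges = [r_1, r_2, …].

ranges = [0.4734, 1.5841, 1.1800]

beam 1: φ=-45°, α=30°
  cosα=0.8660 sinα=0.5000 | (7,4) | tMaxX 0.4734 tMaxY 0.8200 | tΔX 1.1547 tΔY 2.0000
    t=0.4734 [x] (8,4) — stop
  → r_1 = 0.4734
beam 2: φ=0°, α=75°
  cosα=0.2588 sinα=0.9659 | (7,4) | tMaxX 1.5841 tMaxY 0.4245 | tΔX 3.8637 tΔY 1.0353
    t=0.4245 [y] (7,5)
    t=1.4597 [y] (7,6)
    t=1.5841 [x] (8,6) — stop
  → r_2 = 1.5841
beam 3: φ=45°, α=120°
  cosα=-0.5000 sinα=0.8660 | (7,4) | tMaxX 1.1800 tMaxY 0.4734 | tΔX 2.0000 tΔY 1.1547
    t=0.4734 [y] (7,5)
    t=1.1800 [x] (6,5) — stop
  → r_3 = 1.1800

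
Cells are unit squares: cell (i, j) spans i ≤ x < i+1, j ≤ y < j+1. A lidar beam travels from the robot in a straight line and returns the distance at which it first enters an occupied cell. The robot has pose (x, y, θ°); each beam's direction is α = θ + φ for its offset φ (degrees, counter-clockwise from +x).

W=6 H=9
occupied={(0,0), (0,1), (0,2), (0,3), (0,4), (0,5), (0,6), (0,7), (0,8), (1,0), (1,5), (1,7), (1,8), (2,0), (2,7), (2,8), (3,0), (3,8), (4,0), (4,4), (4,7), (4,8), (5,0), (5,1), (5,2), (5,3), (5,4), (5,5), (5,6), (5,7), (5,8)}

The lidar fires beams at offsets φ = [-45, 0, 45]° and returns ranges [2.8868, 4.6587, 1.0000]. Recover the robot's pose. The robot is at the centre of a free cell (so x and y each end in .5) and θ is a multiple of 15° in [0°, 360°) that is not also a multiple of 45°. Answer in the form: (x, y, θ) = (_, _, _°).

Candidates: 23 free-cell centres × 16 headings = 368 poses. Raycast each; keep the one whose scan matches to 4 dp.
  (4.5, 5.5, 30°): beam 1 = 0.5176 ≠ 2.8868 ✗
  (3.5, 7.5, 330°): beam 1 = 2.5882 ≠ 2.8868 ✗
  (2.5, 1.5, 285°): beam 1 = 0.5774 ≠ 2.8868 ✗
  …
  (3.5, 5.5, 255°): r_1=2.8868, r_2=4.6587, r_3=1.0000 — all match ✓
No second candidate reproduces the full scan.

(x, y, θ) = (3.5, 5.5, 255°)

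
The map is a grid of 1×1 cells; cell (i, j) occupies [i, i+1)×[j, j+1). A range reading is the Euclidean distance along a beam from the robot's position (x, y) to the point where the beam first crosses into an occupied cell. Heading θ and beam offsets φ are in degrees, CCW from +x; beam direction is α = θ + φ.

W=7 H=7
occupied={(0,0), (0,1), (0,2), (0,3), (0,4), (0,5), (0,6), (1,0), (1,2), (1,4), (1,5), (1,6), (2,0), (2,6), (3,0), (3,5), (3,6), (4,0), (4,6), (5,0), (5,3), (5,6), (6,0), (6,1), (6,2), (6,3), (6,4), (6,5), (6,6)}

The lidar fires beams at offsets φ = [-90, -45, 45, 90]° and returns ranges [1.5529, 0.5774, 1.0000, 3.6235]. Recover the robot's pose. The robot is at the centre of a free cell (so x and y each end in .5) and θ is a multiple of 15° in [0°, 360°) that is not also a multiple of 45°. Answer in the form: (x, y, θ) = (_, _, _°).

(x, y, θ) = (2.5, 1.5, 285°)

Candidates: 20 free-cell centres × 16 headings = 320 poses. Raycast each; keep the one whose scan matches to 4 dp.
  (3.5, 3.5, 330°): beam 1 = 2.8868 ≠ 1.5529 ✗
  (4.5, 4.5, 60°): beam 1 = 1.0000 ≠ 1.5529 ✗
  (3.5, 4.5, 255°): beam 2 = 2.8868 ≠ 0.5774 ✗
  …
  (2.5, 1.5, 285°): r_1=1.5529, r_2=0.5774, r_3=1.0000, r_4=3.6235 — all match ✓
Only this pose fits every beam.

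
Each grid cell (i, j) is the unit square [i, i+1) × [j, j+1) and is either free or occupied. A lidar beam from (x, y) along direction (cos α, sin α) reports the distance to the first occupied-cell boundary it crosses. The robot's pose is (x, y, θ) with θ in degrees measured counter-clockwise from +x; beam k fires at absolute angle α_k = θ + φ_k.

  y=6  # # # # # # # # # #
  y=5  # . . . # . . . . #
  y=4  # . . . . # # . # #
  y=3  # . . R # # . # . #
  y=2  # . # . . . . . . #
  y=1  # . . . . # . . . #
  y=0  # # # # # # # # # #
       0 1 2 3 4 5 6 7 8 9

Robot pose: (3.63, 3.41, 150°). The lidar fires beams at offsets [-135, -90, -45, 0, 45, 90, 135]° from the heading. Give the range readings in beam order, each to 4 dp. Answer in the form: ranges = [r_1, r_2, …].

ranges = [0.3831, 1.8360, 2.6814, 3.0369, 1.5841, 1.2600, 2.4950]

beam 1: φ=-135°, α=15°
  d=(0.9659,0.2588)  start (3,3)  tX=0.3831 tY=2.2796  stride 1/|dx|=1.0353 1/|dy|=3.8637
    cross x-line → (4,3), t=0.3831 (wall)
  → r_1 = 0.3831
beam 2: φ=-90°, α=60°
  d=(0.5000,0.8660)  start (3,3)  tX=0.7400 tY=0.6813  stride 1/|dx|=2.0000 1/|dy|=1.1547
    cross y-line → (3,4), t=0.6813
    cross x-line → (4,4), t=0.7400
    cross y-line → (4,5), t=1.8360 (wall)
  → r_2 = 1.8360
beam 3: φ=-45°, α=105°
  d=(-0.2588,0.9659)  start (3,3)  tX=2.4341 tY=0.6108  stride 1/|dx|=3.8637 1/|dy|=1.0353
    cross y-line → (3,4), t=0.6108
    cross y-line → (3,5), t=1.6461
    cross x-line → (2,5), t=2.4341
    cross y-line → (2,6), t=2.6814 (wall)
  → r_3 = 2.6814
beam 4: φ=0°, α=150°
  d=(-0.8660,0.5000)  start (3,3)  tX=0.7275 tY=1.1800  stride 1/|dx|=1.1547 1/|dy|=2.0000
    cross x-line → (2,3), t=0.7275
    cross y-line → (2,4), t=1.1800
    cross x-line → (1,4), t=1.8822
    cross x-line → (0,4), t=3.0369 (wall)
  → r_4 = 3.0369
beam 5: φ=45°, α=195°
  d=(-0.9659,-0.2588)  start (3,3)  tX=0.6522 tY=1.5841  stride 1/|dx|=1.0353 1/|dy|=3.8637
    cross x-line → (2,3), t=0.6522
    cross y-line → (2,2), t=1.5841 (wall)
  → r_5 = 1.5841
beam 6: φ=90°, α=240°
  d=(-0.5000,-0.8660)  start (3,3)  tX=1.2600 tY=0.4734  stride 1/|dx|=2.0000 1/|dy|=1.1547
    cross y-line → (3,2), t=0.4734
    cross x-line → (2,2), t=1.2600 (wall)
  → r_6 = 1.2600
beam 7: φ=135°, α=285°
  d=(0.2588,-0.9659)  start (3,3)  tX=1.4296 tY=0.4245  stride 1/|dx|=3.8637 1/|dy|=1.0353
    cross y-line → (3,2), t=0.4245
    cross x-line → (4,2), t=1.4296
    cross y-line → (4,1), t=1.4597
    cross y-line → (4,0), t=2.4950 (wall)
  → r_7 = 2.4950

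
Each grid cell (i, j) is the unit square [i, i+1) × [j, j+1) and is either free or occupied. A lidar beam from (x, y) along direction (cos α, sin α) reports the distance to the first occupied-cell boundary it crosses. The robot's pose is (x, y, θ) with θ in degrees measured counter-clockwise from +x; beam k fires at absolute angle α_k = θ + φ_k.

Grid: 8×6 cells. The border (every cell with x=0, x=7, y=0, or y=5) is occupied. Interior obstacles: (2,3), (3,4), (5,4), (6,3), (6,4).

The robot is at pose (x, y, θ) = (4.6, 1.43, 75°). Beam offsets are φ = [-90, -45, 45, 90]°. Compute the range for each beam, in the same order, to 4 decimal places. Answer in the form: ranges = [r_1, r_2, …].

beam 1: φ=-90°, α=345°
  cosα=0.9659 sinα=-0.2588 | (4,1) | tMaxX 0.4141 tMaxY 1.6614 | tΔX 1.0353 tΔY 3.8637
    t=0.4141 [x] (5,1)
    t=1.4494 [x] (6,1)
    t=1.6614 [y] (6,0) — stop
  → r_1 = 1.6614
beam 2: φ=-45°, α=30°
  cosα=0.8660 sinα=0.5000 | (4,1) | tMaxX 0.4619 tMaxY 1.1400 | tΔX 1.1547 tΔY 2.0000
    t=0.4619 [x] (5,1)
    t=1.1400 [y] (5,2)
    t=1.6166 [x] (6,2)
    t=2.7713 [x] (7,2) — stop
  → r_2 = 2.7713
beam 3: φ=45°, α=120°
  cosα=-0.5000 sinα=0.8660 | (4,1) | tMaxX 1.2000 tMaxY 0.6582 | tΔX 2.0000 tΔY 1.1547
    t=0.6582 [y] (4,2)
    t=1.2000 [x] (3,2)
    t=1.8129 [y] (3,3)
    t=2.9676 [y] (3,4) — stop
  → r_3 = 2.9676
beam 4: φ=90°, α=165°
  cosα=-0.9659 sinα=0.2588 | (4,1) | tMaxX 0.6212 tMaxY 2.2023 | tΔX 1.0353 tΔY 3.8637
    t=0.6212 [x] (3,1)
    t=1.6564 [x] (2,1)
    t=2.2023 [y] (2,2)
    t=2.6917 [x] (1,2)
    t=3.7270 [x] (0,2) — stop
  → r_4 = 3.7270

ranges = [1.6614, 2.7713, 2.9676, 3.7270]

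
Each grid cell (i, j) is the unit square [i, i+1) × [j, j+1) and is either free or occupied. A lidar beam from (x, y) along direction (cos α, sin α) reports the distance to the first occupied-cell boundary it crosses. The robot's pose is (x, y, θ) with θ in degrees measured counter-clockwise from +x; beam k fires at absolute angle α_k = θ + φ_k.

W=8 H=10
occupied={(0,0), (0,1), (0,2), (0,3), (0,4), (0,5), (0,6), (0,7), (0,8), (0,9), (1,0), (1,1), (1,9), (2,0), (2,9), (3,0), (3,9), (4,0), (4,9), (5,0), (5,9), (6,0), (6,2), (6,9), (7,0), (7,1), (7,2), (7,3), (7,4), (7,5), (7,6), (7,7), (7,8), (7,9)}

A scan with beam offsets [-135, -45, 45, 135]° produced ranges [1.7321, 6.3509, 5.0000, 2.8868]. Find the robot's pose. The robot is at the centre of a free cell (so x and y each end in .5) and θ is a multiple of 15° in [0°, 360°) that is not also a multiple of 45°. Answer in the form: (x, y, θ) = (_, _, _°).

(x, y, θ) = (2.5, 6.5, 345°)

Enumerate (i+0.5, j+0.5, θ) over the 46 free cells and 16 admissible headings. For each, cast all 4 beams and compare to the given ranges.
  (6.5, 6.5, 165°): beam 1 = 0.5774 ≠ 1.7321 ✗
  (3.5, 4.5, 210°): beam 1 = 4.6587 ≠ 1.7321 ✗
  (3.5, 3.5, 300°): beam 1 = 2.5882 ≠ 1.7321 ✗
  (5.5, 5.5, 75°): beam 1 = 2.8868 ≠ 1.7321 ✗
  (5.5, 8.5, 105°): beam 2 = 0.5774 ≠ 6.3509 ✗
  …
  (2.5, 6.5, 345°): r_1=1.7321, r_2=6.3509, r_3=5.0000, r_4=2.8868 — all match ✓
No second candidate reproduces the full scan.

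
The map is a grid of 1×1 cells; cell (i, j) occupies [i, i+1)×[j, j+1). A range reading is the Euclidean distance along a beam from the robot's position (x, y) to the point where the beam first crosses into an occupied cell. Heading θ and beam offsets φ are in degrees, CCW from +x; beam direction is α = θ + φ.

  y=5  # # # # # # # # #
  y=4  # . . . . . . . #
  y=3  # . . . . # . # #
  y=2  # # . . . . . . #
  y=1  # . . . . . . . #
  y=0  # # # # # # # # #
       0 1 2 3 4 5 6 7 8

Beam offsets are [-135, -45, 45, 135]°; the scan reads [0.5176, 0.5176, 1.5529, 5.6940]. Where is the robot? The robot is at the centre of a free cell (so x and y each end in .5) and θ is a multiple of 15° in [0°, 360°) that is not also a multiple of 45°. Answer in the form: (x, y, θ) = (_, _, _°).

(x, y, θ) = (7.5, 1.5, 30°)

Enumerate (i+0.5, j+0.5, θ) over the 25 free cells and 16 admissible headings. For each, cast all 4 beams and compare to the given ranges.
  (2.5, 1.5, 285°): beam 1 = 1.0000 ≠ 0.5176 ✗
  (6.5, 4.5, 75°): beam 1 = 1.0000 ≠ 0.5176 ✗
  (2.5, 2.5, 210°): beam 1 = 2.5882 ≠ 0.5176 ✗
  (2.5, 1.5, 330°): beam 1 = 1.5529 ≠ 0.5176 ✗
  (5.5, 1.5, 75°): beam 1 = 0.5774 ≠ 0.5176 ✗
  …
  (7.5, 1.5, 30°): r_1=0.5176, r_2=0.5176, r_3=1.5529, r_4=5.6940 — all match ✓
Unique over the lattice → pose = (7.5, 1.5, 30°).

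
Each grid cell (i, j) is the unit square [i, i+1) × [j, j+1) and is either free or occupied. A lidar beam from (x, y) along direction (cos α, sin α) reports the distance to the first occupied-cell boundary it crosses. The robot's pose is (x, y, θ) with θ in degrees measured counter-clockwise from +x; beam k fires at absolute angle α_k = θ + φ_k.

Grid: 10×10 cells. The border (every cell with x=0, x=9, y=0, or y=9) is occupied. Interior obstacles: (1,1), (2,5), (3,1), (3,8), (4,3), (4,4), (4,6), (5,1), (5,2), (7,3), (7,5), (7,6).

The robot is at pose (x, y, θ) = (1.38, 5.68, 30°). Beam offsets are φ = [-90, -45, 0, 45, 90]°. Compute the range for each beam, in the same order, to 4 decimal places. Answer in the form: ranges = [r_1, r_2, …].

ranges = [4.2493, 0.6419, 6.6400, 3.4371, 0.7600]

beam 1: φ=-90°, α=300°
  d=(0.5000,-0.8660)  start (1,5)  tX=1.2400 tY=0.7852  stride 1/|dx|=2.0000 1/|dy|=1.1547
    cross y-line → (1,4), t=0.7852
    cross x-line → (2,4), t=1.2400
    cross y-line → (2,3), t=1.9399
    cross y-line → (2,2), t=3.0946
    cross x-line → (3,2), t=3.2400
    cross y-line → (3,1), t=4.2493 (wall)
  → r_1 = 4.2493
beam 2: φ=-45°, α=345°
  d=(0.9659,-0.2588)  start (1,5)  tX=0.6419 tY=2.6273  stride 1/|dx|=1.0353 1/|dy|=3.8637
    cross x-line → (2,5), t=0.6419 (wall)
  → r_2 = 0.6419
beam 3: φ=0°, α=30°
  d=(0.8660,0.5000)  start (1,5)  tX=0.7159 tY=0.6400  stride 1/|dx|=1.1547 1/|dy|=2.0000
    cross y-line → (1,6), t=0.6400
    cross x-line → (2,6), t=0.7159
    cross x-line → (3,6), t=1.8706
    cross y-line → (3,7), t=2.6400
    cross x-line → (4,7), t=3.0253
    cross x-line → (5,7), t=4.1800
    cross y-line → (5,8), t=4.6400
    cross x-line → (6,8), t=5.3347
    cross x-line → (7,8), t=6.4894
    cross y-line → (7,9), t=6.6400 (wall)
  → r_3 = 6.6400
beam 4: φ=45°, α=75°
  d=(0.2588,0.9659)  start (1,5)  tX=2.3955 tY=0.3313  stride 1/|dx|=3.8637 1/|dy|=1.0353
    cross y-line → (1,6), t=0.3313
    cross y-line → (1,7), t=1.3666
    cross x-line → (2,7), t=2.3955
    cross y-line → (2,8), t=2.4018
    cross y-line → (2,9), t=3.4371 (wall)
  → r_4 = 3.4371
beam 5: φ=90°, α=120°
  d=(-0.5000,0.8660)  start (1,5)  tX=0.7600 tY=0.3695  stride 1/|dx|=2.0000 1/|dy|=1.1547
    cross y-line → (1,6), t=0.3695
    cross x-line → (0,6), t=0.7600 (wall)
  → r_5 = 0.7600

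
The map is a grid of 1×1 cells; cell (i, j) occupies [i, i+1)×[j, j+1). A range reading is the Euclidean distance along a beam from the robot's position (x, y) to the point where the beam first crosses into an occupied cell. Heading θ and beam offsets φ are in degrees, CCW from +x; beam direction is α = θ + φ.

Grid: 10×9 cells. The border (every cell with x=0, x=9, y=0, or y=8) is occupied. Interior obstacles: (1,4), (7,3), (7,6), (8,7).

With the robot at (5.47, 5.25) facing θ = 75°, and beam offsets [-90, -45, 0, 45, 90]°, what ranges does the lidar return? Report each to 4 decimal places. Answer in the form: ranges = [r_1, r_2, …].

beam 1: φ=-90°, α=345°
  dir = (cos 345°, sin 345°) = (0.9659, -0.2588); from cell (5,5)
  next x-line at t=0.5487, next y-line at t=0.9659; Δt_x=1.0353, Δt_y=3.8637
    x: enter (6,5) at t=0.5487
    y: enter (6,4) at t=0.9659
    x: enter (7,4) at t=1.5840
    x: enter (8,4) at t=2.6192
    x: enter (9,4) at t=3.6545 ← occupied
  → r_1 = 3.6545
beam 2: φ=-45°, α=30°
  dir = (cos 30°, sin 30°) = (0.8660, 0.5000); from cell (5,5)
  next x-line at t=0.6120, next y-line at t=1.5000; Δt_x=1.1547, Δt_y=2.0000
    x: enter (6,5) at t=0.6120
    y: enter (6,6) at t=1.5000
    x: enter (7,6) at t=1.7667 ← occupied
  → r_2 = 1.7667
beam 3: φ=0°, α=75°
  dir = (cos 75°, sin 75°) = (0.2588, 0.9659); from cell (5,5)
  next x-line at t=2.0478, next y-line at t=0.7765; Δt_x=3.8637, Δt_y=1.0353
    y: enter (5,6) at t=0.7765
    y: enter (5,7) at t=1.8117
    x: enter (6,7) at t=2.0478
    y: enter (6,8) at t=2.8470 ← occupied
  → r_3 = 2.8470
beam 4: φ=45°, α=120°
  dir = (cos 120°, sin 120°) = (-0.5000, 0.8660); from cell (5,5)
  next x-line at t=0.9400, next y-line at t=0.8660; Δt_x=2.0000, Δt_y=1.1547
    y: enter (5,6) at t=0.8660
    x: enter (4,6) at t=0.9400
    y: enter (4,7) at t=2.0207
    x: enter (3,7) at t=2.9400
    y: enter (3,8) at t=3.1754 ← occupied
  → r_4 = 3.1754
beam 5: φ=90°, α=165°
  dir = (cos 165°, sin 165°) = (-0.9659, 0.2588); from cell (5,5)
  next x-line at t=0.4866, next y-line at t=2.8978; Δt_x=1.0353, Δt_y=3.8637
    x: enter (4,5) at t=0.4866
    x: enter (3,5) at t=1.5219
    x: enter (2,5) at t=2.5571
    y: enter (2,6) at t=2.8978
    x: enter (1,6) at t=3.5924
    x: enter (0,6) at t=4.6277 ← occupied
  → r_5 = 4.6277

ranges = [3.6545, 1.7667, 2.8470, 3.1754, 4.6277]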